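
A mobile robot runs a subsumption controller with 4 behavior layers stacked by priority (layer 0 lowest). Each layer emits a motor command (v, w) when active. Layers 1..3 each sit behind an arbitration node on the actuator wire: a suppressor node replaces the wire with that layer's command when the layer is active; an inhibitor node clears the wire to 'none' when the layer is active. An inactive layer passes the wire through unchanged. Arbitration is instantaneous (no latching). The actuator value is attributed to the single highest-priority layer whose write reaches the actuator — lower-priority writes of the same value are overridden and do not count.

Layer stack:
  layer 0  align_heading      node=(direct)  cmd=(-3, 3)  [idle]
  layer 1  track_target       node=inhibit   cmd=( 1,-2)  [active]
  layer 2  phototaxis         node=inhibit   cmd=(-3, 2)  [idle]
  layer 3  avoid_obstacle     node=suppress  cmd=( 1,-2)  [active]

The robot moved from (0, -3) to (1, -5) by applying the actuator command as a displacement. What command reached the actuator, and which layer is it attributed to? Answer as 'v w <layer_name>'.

displacement = (1, -5) − (0, -3) = (1, -2)
L0 align_heading: idle → wire = none
L1 track_target: active, inhibitor → wire = none
L2 phototaxis: idle → wire stays none
L3 avoid_obstacle: active, suppressor → wire = (1, -2)
actuator = (1, -2) — from layer 3 (avoid_obstacle)

1 -2 avoid_obstacle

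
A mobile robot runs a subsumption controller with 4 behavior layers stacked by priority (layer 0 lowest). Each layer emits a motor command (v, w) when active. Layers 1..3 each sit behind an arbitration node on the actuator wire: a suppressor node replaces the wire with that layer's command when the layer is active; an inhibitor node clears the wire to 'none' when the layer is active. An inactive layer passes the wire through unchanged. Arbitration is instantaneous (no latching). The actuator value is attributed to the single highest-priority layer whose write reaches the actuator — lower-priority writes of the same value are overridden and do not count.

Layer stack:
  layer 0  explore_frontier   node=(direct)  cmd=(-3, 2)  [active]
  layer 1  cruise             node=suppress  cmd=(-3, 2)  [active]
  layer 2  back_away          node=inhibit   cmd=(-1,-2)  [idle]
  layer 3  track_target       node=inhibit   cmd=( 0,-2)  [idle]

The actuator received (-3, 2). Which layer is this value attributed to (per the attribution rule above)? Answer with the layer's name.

[0] explore_frontier on; wire := (-3, 2)
[1] cruise on (suppress); wire := (-3, 2)
[2] back_away off; pass (-3, 2)
[3] track_target off; pass (-3, 2)
output (-3, 2)
last writer: layer 1 = cruise

cruise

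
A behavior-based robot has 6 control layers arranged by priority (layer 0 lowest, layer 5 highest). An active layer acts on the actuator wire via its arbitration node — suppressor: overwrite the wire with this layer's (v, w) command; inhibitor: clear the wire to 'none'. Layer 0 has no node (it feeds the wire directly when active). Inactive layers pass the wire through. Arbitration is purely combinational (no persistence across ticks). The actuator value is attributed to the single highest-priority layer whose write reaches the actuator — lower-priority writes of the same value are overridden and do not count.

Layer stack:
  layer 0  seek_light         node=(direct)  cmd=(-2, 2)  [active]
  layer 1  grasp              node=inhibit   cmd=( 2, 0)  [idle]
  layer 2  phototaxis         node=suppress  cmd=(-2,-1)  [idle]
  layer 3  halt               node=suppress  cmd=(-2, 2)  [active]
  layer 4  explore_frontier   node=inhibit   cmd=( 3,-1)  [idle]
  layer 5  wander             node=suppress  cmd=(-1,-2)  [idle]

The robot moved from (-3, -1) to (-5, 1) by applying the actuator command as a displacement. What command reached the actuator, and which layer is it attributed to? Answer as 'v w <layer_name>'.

-2 2 halt

displacement = (-5, 1) − (-3, -1) = (-2, 2)
[0] seek_light on; wire := (-2, 2)
[1] grasp off; pass (-2, 2)
[2] phototaxis off; pass (-2, 2)
[3] halt on (suppress); wire := (-2, 2)
[4] explore_frontier off; pass (-2, 2)
[5] wander off; pass (-2, 2)
output (-2, 2) — from layer 3 (halt)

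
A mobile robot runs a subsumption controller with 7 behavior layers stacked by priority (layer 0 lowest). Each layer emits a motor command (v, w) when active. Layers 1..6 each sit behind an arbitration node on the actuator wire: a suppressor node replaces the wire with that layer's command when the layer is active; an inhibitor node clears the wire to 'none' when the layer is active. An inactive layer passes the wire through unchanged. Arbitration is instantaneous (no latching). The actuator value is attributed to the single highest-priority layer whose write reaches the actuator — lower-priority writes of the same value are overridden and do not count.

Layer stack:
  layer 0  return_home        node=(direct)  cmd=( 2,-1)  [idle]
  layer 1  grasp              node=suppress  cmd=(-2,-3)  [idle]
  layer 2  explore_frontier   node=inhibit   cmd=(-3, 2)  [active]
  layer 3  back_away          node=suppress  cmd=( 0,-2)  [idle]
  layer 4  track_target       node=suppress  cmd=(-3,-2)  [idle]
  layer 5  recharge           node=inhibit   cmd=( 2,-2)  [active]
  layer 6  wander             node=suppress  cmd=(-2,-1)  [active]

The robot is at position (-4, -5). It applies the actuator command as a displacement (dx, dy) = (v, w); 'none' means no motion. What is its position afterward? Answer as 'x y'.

layer 0 (return_home) idle — none
layer 1 (grasp) idle — unchanged: none
layer 2 (explore_frontier) active — inhibits: none
layer 3 (back_away) idle — unchanged: none
layer 4 (track_target) idle — unchanged: none
layer 5 (recharge) active — inhibits: none
layer 6 (wander) active — suppresses: (-2, -1)
→ actuator (-2, -1)
position: (-4, -5) + (-2, -1) = (-6, -6)

-6 -6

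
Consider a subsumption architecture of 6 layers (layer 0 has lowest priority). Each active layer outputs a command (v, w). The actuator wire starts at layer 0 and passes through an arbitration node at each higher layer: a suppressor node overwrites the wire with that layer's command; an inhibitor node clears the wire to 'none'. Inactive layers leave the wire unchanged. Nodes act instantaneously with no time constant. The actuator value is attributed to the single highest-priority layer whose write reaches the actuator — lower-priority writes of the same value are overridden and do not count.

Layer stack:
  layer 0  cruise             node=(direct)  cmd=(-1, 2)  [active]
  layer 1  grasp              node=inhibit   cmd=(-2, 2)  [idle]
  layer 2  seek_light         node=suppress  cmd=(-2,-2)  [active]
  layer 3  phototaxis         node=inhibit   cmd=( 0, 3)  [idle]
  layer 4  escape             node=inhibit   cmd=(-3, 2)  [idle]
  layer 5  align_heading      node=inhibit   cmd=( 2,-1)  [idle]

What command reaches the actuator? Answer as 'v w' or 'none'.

L0 cruise: active, feeds wire = (-1, 2)
L1 grasp: idle → wire stays (-1, 2)
L2 seek_light: active, suppressor → wire = (-2, -2)
L3 phototaxis: idle → wire stays (-2, -2)
L4 escape: idle → wire stays (-2, -2)
L5 align_heading: idle → wire stays (-2, -2)
actuator = (-2, -2)

-2 -2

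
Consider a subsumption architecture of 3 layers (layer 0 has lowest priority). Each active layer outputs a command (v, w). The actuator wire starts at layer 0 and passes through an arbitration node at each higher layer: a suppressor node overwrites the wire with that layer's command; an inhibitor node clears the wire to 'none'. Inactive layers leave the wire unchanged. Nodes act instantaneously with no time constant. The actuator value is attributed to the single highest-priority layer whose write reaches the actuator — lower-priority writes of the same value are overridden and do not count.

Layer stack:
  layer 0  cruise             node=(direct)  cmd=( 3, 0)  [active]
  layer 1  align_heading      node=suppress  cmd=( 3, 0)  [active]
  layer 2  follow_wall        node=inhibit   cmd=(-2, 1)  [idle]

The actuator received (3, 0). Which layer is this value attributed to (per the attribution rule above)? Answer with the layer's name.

[0] cruise on; wire := (3, 0)
[1] align_heading on (suppress); wire := (3, 0)
[2] follow_wall off; pass (3, 0)
output (3, 0)
last writer: layer 1 = align_heading

align_heading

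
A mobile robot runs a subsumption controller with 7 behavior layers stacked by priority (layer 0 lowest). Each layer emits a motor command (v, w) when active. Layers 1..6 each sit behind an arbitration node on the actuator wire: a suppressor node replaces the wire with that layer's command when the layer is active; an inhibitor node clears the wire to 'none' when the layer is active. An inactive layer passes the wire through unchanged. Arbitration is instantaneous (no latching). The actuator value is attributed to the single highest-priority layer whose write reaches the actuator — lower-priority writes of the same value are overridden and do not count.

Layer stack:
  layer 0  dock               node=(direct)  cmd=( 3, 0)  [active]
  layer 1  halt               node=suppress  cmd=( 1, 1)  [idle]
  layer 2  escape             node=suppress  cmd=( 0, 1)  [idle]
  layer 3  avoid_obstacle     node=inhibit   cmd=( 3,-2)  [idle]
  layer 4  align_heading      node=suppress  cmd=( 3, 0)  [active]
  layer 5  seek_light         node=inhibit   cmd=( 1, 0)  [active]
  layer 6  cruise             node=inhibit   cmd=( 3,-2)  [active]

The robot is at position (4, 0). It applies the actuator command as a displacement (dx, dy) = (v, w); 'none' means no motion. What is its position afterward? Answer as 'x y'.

L0 dock: active, feeds wire = (3, 0)
L1 halt: idle → wire stays (3, 0)
L2 escape: idle → wire stays (3, 0)
L3 avoid_obstacle: idle → wire stays (3, 0)
L4 align_heading: active, suppressor → wire = (3, 0)
L5 seek_light: active, inhibitor → wire = none
L6 cruise: active, inhibitor → wire = none
actuator = none
position: (4, 0) + none = (4, 0)

4 0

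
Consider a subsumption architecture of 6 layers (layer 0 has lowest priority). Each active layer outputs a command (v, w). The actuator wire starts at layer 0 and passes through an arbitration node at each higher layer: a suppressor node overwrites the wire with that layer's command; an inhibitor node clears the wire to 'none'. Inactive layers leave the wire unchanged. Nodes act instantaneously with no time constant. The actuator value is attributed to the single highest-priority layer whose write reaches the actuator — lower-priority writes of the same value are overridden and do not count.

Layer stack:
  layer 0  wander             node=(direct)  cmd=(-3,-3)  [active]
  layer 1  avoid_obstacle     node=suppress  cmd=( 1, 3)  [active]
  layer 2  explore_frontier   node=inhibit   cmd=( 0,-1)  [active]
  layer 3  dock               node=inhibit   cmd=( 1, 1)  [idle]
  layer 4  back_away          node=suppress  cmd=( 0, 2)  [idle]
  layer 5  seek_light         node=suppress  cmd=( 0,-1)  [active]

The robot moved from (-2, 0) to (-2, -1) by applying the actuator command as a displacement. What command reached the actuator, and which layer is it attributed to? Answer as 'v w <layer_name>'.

0 -1 seek_light

displacement = (-2, -1) − (-2, 0) = (0, -1)
L0 wander: active, feeds wire = (-3, -3)
L1 avoid_obstacle: active, suppressor → wire = (1, 3)
L2 explore_frontier: active, inhibitor → wire = none
L3 dock: idle → wire stays none
L4 back_away: idle → wire stays none
L5 seek_light: active, suppressor → wire = (0, -1)
actuator = (0, -1) — from layer 5 (seek_light)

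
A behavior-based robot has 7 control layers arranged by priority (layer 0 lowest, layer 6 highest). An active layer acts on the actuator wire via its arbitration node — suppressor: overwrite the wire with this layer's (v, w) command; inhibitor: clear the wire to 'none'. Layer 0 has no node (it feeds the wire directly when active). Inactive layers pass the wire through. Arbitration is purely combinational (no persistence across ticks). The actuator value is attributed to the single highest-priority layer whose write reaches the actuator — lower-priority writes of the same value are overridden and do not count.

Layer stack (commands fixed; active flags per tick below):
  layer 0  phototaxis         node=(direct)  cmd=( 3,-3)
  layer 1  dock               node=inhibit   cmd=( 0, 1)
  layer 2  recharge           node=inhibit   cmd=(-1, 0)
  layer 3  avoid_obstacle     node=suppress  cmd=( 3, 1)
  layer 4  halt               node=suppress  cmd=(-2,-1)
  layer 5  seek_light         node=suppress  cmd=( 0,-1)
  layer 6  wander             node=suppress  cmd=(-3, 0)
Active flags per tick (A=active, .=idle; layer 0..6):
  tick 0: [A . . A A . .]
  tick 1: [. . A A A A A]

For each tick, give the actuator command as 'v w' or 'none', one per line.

tick 0:
  layer 0 (phototaxis) active — direct: (3, -3)
  layer 1 (dock) idle — unchanged: (3, -3)
  layer 2 (recharge) idle — unchanged: (3, -3)
  layer 3 (avoid_obstacle) active — suppresses: (3, 1)
  layer 4 (halt) active — suppresses: (-2, -1)
  layer 5 (seek_light) idle — unchanged: (-2, -1)
  layer 6 (wander) idle — unchanged: (-2, -1)
  → actuator (-2, -1)
tick 1:
  layer 0 (phototaxis) idle — none
  layer 1 (dock) idle — unchanged: none
  layer 2 (recharge) active — inhibits: none
  layer 3 (avoid_obstacle) active — suppresses: (3, 1)
  layer 4 (halt) active — suppresses: (-2, -1)
  layer 5 (seek_light) active — suppresses: (0, -1)
  layer 6 (wander) active — suppresses: (-3, 0)
  → actuator (-3, 0)

-2 -1
-3 0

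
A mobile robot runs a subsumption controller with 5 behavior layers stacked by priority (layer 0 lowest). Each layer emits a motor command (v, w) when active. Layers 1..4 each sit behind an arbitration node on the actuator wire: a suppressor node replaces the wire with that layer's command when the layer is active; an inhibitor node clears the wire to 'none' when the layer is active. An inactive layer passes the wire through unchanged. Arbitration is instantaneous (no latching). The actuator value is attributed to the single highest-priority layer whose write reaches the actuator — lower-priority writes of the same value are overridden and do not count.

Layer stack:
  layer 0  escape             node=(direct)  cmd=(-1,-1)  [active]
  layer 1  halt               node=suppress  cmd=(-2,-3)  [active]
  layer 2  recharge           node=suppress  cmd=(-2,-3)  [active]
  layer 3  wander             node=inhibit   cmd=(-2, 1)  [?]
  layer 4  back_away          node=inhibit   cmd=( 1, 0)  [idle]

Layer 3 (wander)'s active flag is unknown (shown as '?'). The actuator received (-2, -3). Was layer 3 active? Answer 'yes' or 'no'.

If layer 3 is active=yes:
  actuator would be none
If layer 3 is active=no:
  actuator would be (-2, -3)
Observed (-2, -3), so layer 3 was idle.

no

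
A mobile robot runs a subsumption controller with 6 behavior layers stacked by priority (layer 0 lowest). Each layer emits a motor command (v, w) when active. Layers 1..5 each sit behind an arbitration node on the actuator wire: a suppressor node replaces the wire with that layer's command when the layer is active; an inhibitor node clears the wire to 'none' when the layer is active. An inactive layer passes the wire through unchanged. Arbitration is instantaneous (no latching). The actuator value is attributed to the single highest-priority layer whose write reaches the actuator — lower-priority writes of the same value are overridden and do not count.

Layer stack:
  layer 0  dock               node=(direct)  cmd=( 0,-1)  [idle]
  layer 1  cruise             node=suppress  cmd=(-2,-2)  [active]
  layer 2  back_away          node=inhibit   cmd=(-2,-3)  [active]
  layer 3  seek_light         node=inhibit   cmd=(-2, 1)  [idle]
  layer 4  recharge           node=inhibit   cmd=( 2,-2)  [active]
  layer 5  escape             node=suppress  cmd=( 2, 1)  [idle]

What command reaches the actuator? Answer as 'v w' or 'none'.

layer 0 (dock) idle — none
layer 1 (cruise) active — suppresses: (-2, -2)
layer 2 (back_away) active — inhibits: none
layer 3 (seek_light) idle — unchanged: none
layer 4 (recharge) active — inhibits: none
layer 5 (escape) idle — unchanged: none
→ actuator none

none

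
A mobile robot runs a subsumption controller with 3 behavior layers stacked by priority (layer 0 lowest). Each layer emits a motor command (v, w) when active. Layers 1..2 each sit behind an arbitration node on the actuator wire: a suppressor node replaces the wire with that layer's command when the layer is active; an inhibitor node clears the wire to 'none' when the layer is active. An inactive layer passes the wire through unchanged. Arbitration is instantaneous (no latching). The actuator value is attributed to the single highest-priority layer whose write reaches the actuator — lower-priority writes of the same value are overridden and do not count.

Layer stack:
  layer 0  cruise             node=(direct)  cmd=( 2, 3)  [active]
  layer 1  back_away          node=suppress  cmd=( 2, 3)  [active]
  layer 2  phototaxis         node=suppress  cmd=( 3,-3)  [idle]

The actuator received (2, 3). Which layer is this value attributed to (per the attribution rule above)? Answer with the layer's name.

L0 cruise: active, feeds wire = (2, 3)
L1 back_away: active, suppressor → wire = (2, 3)
L2 phototaxis: idle → wire stays (2, 3)
actuator = (2, 3)
last writer: layer 1 = back_away

back_away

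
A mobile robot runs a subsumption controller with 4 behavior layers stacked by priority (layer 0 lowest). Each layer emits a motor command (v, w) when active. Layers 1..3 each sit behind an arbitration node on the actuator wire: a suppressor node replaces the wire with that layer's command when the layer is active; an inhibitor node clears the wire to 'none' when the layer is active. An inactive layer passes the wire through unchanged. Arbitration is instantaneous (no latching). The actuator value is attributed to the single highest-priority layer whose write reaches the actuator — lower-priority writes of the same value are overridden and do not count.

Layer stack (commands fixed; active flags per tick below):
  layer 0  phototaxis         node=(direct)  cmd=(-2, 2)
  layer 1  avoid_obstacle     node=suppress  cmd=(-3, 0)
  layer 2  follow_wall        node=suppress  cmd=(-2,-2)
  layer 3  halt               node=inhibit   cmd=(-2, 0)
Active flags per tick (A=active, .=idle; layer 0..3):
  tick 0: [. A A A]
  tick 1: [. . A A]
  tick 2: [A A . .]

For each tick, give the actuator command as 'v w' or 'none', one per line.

none
none
-3 0

tick 0:
  layer 0 (phototaxis) idle — none
  layer 1 (avoid_obstacle) active — suppresses: (-3, 0)
  layer 2 (follow_wall) active — suppresses: (-2, -2)
  layer 3 (halt) active — inhibits: none
  → actuator none
tick 1:
  layer 0 (phototaxis) idle — none
  layer 1 (avoid_obstacle) idle — unchanged: none
  layer 2 (follow_wall) active — suppresses: (-2, -2)
  layer 3 (halt) active — inhibits: none
  → actuator none
tick 2:
  layer 0 (phototaxis) active — direct: (-2, 2)
  layer 1 (avoid_obstacle) active — suppresses: (-3, 0)
  layer 2 (follow_wall) idle — unchanged: (-3, 0)
  layer 3 (halt) idle — unchanged: (-3, 0)
  → actuator (-3, 0)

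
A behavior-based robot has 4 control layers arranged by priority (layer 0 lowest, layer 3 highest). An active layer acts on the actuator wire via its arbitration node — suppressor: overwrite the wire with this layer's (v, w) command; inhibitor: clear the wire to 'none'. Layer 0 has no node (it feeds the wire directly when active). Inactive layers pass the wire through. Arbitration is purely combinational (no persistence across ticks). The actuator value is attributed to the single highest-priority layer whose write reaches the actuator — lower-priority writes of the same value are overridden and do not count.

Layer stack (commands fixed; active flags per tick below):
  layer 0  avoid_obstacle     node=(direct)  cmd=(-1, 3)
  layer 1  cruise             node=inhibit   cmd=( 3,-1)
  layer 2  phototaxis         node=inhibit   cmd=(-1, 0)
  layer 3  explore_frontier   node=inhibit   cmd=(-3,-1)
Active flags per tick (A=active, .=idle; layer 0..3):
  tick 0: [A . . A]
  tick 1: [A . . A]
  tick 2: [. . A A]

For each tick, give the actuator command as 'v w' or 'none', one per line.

tick 0:
  layer 0 (avoid_obstacle) active — direct: (-1, 3)
  layer 1 (cruise) idle — unchanged: (-1, 3)
  layer 2 (phototaxis) idle — unchanged: (-1, 3)
  layer 3 (explore_frontier) active — inhibits: none
  → actuator none
tick 1:
  layer 0 (avoid_obstacle) active — direct: (-1, 3)
  layer 1 (cruise) idle — unchanged: (-1, 3)
  layer 2 (phototaxis) idle — unchanged: (-1, 3)
  layer 3 (explore_frontier) active — inhibits: none
  → actuator none
tick 2:
  layer 0 (avoid_obstacle) idle — none
  layer 1 (cruise) idle — unchanged: none
  layer 2 (phototaxis) active — inhibits: none
  layer 3 (explore_frontier) active — inhibits: none
  → actuator none

none
none
none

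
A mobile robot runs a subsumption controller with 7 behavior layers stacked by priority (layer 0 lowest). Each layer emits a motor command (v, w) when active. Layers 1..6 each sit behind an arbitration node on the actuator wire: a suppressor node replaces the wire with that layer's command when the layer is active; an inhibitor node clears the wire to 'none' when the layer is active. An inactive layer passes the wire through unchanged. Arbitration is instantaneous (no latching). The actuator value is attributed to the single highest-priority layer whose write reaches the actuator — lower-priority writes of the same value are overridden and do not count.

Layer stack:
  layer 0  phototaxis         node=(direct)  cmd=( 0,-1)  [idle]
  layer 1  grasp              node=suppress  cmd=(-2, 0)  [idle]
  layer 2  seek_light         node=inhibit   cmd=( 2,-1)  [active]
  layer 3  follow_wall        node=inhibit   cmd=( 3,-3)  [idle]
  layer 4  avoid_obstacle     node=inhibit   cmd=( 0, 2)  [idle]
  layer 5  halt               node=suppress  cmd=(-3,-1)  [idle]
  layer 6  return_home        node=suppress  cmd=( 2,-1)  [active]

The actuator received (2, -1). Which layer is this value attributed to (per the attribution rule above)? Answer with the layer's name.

L0 phototaxis: idle → wire = none
L1 grasp: idle → wire stays none
L2 seek_light: active, inhibitor → wire = none
L3 follow_wall: idle → wire stays none
L4 avoid_obstacle: idle → wire stays none
L5 halt: idle → wire stays none
L6 return_home: active, suppressor → wire = (2, -1)
actuator = (2, -1)
last writer: layer 6 = return_home

return_home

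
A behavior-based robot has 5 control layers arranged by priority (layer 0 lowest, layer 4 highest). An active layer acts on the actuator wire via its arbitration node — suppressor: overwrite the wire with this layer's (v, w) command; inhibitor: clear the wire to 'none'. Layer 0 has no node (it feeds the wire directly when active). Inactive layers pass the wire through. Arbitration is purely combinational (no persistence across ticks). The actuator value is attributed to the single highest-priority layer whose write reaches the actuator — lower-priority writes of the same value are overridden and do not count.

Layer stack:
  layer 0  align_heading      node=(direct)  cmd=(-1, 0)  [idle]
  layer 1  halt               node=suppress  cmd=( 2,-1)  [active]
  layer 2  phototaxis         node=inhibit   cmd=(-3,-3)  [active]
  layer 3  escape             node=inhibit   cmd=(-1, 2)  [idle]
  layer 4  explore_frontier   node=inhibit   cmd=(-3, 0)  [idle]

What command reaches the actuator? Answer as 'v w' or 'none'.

none

layer 0 (align_heading) idle — none
layer 1 (halt) active — suppresses: (2, -1)
layer 2 (phototaxis) active — inhibits: none
layer 3 (escape) idle — unchanged: none
layer 4 (explore_frontier) idle — unchanged: none
→ actuator none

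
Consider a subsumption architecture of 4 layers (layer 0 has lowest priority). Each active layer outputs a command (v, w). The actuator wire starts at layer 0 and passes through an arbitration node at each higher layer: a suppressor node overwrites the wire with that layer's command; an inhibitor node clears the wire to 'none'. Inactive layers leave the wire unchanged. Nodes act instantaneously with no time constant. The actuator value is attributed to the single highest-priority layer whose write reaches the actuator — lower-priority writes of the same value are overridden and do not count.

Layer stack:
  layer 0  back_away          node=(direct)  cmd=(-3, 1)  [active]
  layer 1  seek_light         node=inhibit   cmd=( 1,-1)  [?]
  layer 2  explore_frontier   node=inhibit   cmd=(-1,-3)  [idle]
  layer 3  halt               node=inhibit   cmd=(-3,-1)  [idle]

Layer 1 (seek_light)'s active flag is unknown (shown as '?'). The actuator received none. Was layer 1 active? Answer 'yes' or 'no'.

If layer 1 is active=yes:
  actuator would be none
If layer 1 is active=no:
  actuator would be (-3, 1)
Observed none, so layer 1 was active.

yes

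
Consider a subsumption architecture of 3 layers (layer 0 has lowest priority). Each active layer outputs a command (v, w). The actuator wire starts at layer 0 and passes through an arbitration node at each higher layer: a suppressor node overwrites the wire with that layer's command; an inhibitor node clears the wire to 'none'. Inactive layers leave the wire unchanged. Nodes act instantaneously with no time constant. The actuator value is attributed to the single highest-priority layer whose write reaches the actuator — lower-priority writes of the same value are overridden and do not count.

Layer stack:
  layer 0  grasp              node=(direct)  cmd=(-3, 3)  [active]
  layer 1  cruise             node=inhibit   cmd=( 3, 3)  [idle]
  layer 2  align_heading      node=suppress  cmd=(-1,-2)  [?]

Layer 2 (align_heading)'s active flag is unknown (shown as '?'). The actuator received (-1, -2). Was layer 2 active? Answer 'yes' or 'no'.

If layer 2 is active=yes:
  actuator would be (-1, -2)
If layer 2 is active=no:
  actuator would be (-3, 3)
Observed (-1, -2), so layer 2 was active.

yes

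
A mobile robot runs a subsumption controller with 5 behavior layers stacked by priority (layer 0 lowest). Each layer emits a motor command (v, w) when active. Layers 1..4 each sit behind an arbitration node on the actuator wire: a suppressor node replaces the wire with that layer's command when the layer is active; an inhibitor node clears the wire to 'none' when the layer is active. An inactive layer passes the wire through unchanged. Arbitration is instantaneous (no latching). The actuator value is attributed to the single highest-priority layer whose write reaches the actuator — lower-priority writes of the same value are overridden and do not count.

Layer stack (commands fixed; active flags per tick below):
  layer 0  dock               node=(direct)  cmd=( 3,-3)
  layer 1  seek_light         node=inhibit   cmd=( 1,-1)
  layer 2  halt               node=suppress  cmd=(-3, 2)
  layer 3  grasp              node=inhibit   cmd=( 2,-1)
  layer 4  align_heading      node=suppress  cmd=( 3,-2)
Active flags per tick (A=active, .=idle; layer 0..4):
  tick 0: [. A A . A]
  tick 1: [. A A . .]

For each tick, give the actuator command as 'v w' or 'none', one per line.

tick 0:
  layer 0 (dock) idle — none
  layer 1 (seek_light) active — inhibits: none
  layer 2 (halt) active — suppresses: (-3, 2)
  layer 3 (grasp) idle — unchanged: (-3, 2)
  layer 4 (align_heading) active — suppresses: (3, -2)
  → actuator (3, -2)
tick 1:
  layer 0 (dock) idle — none
  layer 1 (seek_light) active — inhibits: none
  layer 2 (halt) active — suppresses: (-3, 2)
  layer 3 (grasp) idle — unchanged: (-3, 2)
  layer 4 (align_heading) idle — unchanged: (-3, 2)
  → actuator (-3, 2)

3 -2
-3 2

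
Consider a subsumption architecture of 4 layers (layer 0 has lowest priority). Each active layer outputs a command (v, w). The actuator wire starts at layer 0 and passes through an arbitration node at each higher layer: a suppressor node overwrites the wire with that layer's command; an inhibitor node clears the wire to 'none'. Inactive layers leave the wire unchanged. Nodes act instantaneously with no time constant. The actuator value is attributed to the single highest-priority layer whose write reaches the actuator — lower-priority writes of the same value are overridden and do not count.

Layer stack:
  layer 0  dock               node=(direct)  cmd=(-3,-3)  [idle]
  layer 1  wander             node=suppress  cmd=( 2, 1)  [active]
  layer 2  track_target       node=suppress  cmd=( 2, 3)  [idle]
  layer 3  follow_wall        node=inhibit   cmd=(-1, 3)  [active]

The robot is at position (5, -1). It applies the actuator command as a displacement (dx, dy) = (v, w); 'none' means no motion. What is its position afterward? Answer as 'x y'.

layer 0 (dock) idle — none
layer 1 (wander) active — suppresses: (2, 1)
layer 2 (track_target) idle — unchanged: (2, 1)
layer 3 (follow_wall) active — inhibits: none
→ actuator none
position: (5, -1) + none = (5, -1)

5 -1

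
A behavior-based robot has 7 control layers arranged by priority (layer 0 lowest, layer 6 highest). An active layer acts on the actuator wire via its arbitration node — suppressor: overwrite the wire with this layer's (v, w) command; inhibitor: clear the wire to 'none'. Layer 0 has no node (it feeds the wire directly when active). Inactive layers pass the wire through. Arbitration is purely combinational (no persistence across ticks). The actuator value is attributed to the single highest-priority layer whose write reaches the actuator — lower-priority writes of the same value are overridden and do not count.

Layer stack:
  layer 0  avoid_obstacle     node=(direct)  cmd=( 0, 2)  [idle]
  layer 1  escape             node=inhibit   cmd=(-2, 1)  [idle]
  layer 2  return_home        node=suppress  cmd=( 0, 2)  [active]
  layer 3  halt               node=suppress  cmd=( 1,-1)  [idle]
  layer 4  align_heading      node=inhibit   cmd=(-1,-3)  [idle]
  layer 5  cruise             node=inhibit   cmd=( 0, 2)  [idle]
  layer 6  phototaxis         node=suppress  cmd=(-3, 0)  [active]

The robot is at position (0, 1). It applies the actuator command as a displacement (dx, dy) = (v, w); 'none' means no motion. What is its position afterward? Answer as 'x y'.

-3 1

[0] avoid_obstacle off; wire := none
[1] escape off; pass none
[2] return_home on (suppress); wire := (0, 2)
[3] halt off; pass (0, 2)
[4] align_heading off; pass (0, 2)
[5] cruise off; pass (0, 2)
[6] phototaxis on (suppress); wire := (-3, 0)
output (-3, 0)
position: (0, 1) + (-3, 0) = (-3, 1)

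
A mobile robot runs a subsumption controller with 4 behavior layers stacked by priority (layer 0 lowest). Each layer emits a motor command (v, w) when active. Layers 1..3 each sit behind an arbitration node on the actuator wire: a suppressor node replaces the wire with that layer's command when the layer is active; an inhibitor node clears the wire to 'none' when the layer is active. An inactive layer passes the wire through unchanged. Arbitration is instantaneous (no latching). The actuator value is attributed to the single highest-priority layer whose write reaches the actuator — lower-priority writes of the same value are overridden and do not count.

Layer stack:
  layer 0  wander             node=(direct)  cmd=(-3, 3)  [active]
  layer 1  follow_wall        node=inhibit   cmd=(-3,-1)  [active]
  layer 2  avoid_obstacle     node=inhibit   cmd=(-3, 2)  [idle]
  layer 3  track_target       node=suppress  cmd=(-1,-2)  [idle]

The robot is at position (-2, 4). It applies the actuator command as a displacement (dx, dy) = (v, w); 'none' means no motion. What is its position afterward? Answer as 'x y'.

layer 0 (wander) active — direct: (-3, 3)
layer 1 (follow_wall) active — inhibits: none
layer 2 (avoid_obstacle) idle — unchanged: none
layer 3 (track_target) idle — unchanged: none
→ actuator none
position: (-2, 4) + none = (-2, 4)

-2 4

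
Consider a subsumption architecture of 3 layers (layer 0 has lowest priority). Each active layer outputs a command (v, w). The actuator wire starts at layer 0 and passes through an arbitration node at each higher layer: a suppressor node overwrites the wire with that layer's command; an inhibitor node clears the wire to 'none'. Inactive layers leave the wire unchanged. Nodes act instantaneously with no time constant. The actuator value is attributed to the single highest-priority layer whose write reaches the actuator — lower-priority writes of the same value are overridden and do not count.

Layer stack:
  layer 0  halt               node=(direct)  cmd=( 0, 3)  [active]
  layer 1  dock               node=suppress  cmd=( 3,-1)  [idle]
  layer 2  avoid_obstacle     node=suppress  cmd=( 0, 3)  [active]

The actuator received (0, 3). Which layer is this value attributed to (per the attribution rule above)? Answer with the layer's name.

L0 halt: active, feeds wire = (0, 3)
L1 dock: idle → wire stays (0, 3)
L2 avoid_obstacle: active, suppressor → wire = (0, 3)
actuator = (0, 3)
last writer: layer 2 = avoid_obstacle

avoid_obstacle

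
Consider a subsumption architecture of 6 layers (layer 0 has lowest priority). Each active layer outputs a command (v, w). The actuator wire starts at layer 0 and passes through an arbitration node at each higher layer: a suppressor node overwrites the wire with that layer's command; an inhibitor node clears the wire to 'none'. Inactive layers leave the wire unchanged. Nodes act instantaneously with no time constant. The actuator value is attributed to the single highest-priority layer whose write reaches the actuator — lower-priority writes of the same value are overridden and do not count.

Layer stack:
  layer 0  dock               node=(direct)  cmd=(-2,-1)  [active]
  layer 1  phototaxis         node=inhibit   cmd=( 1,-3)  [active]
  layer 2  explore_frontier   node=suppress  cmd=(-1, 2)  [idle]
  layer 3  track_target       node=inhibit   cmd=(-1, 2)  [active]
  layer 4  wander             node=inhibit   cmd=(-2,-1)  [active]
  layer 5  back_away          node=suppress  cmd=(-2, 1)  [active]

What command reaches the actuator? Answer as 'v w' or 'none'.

-2 1

L0 dock: active, feeds wire = (-2, -1)
L1 phototaxis: active, inhibitor → wire = none
L2 explore_frontier: idle → wire stays none
L3 track_target: active, inhibitor → wire = none
L4 wander: active, inhibitor → wire = none
L5 back_away: active, suppressor → wire = (-2, 1)
actuator = (-2, 1)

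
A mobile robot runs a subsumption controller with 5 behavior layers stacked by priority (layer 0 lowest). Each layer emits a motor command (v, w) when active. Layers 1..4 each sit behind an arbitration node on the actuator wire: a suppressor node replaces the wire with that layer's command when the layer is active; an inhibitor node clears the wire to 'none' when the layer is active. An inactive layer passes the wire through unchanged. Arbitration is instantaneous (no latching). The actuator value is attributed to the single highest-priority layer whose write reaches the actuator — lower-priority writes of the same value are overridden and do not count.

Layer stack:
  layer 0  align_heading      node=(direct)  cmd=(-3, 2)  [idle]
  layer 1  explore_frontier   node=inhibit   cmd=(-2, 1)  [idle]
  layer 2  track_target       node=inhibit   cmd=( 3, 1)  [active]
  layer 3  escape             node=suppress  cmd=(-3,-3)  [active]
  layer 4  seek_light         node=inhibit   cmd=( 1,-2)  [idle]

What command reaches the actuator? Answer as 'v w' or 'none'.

-3 -3

L0 align_heading: idle → wire = none
L1 explore_frontier: idle → wire stays none
L2 track_target: active, inhibitor → wire = none
L3 escape: active, suppressor → wire = (-3, -3)
L4 seek_light: idle → wire stays (-3, -3)
actuator = (-3, -3)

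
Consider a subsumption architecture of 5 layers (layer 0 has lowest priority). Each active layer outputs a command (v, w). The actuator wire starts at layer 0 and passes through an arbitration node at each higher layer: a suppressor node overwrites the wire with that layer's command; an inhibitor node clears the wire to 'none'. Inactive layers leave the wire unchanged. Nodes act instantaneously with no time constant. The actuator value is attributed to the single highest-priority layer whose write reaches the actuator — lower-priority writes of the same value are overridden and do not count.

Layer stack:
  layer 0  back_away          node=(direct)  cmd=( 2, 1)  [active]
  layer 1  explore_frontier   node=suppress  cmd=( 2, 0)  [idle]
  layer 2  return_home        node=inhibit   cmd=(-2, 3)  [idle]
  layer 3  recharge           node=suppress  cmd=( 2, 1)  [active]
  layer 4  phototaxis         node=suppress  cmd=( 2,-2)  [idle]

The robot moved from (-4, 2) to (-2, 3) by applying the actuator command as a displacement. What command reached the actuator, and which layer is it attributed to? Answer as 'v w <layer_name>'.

2 1 recharge

displacement = (-2, 3) − (-4, 2) = (2, 1)
[0] back_away on; wire := (2, 1)
[1] explore_frontier off; pass (2, 1)
[2] return_home off; pass (2, 1)
[3] recharge on (suppress); wire := (2, 1)
[4] phototaxis off; pass (2, 1)
output (2, 1) — from layer 3 (recharge)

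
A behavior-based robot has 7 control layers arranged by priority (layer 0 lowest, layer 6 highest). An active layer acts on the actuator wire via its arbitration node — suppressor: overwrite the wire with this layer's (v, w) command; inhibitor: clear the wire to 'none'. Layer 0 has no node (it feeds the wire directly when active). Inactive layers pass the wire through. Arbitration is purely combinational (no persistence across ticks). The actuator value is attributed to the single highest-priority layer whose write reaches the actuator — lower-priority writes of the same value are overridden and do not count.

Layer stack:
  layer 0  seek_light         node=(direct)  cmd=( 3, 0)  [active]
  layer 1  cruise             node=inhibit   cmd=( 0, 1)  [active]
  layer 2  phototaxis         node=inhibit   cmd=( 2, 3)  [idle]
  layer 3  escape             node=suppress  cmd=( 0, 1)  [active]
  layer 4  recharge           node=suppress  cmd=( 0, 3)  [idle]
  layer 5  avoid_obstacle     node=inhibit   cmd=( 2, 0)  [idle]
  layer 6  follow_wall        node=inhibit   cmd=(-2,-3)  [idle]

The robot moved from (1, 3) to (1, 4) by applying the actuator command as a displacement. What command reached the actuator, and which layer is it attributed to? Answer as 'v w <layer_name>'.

displacement = (1, 4) − (1, 3) = (0, 1)
L0 seek_light: active, feeds wire = (3, 0)
L1 cruise: active, inhibitor → wire = none
L2 phototaxis: idle → wire stays none
L3 escape: active, suppressor → wire = (0, 1)
L4 recharge: idle → wire stays (0, 1)
L5 avoid_obstacle: idle → wire stays (0, 1)
L6 follow_wall: idle → wire stays (0, 1)
actuator = (0, 1) — from layer 3 (escape)

0 1 escape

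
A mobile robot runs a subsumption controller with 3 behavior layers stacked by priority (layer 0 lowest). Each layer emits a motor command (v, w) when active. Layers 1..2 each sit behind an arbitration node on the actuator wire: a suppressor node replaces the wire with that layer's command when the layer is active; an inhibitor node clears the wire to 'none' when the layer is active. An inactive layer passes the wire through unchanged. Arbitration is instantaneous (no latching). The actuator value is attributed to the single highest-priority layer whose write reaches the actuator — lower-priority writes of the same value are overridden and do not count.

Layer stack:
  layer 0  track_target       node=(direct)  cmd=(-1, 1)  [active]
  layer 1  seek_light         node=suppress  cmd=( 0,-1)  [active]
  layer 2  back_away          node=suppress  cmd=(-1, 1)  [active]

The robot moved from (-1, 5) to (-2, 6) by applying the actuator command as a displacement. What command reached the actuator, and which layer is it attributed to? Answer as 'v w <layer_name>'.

displacement = (-2, 6) − (-1, 5) = (-1, 1)
layer 0 (track_target) active — direct: (-1, 1)
layer 1 (seek_light) active — suppresses: (0, -1)
layer 2 (back_away) active — suppresses: (-1, 1)
→ actuator (-1, 1) — from layer 2 (back_away)

-1 1 back_away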